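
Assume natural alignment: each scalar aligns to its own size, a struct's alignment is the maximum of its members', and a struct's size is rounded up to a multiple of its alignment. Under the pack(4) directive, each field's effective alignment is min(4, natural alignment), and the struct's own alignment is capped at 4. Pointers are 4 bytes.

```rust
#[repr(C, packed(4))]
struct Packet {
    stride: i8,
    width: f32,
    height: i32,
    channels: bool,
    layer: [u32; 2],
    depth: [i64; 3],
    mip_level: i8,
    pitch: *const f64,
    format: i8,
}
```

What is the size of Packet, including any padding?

60 bytes

0..1  stride  (1B, 1-aligned)
1..4  -- padding (3B)
4..8  width  (4B, 4-aligned)
8..12  height  (4B, 4-aligned)
12..13  channels  (1B, 1-aligned)
13..16  -- padding (3B)
16..24  layer  (8B, 4-aligned)
24..48  depth  (24B, 4-aligned)
48..49  mip_level  (1B, 1-aligned)
49..52  -- padding (3B)
52..56  pitch  (4B, 4-aligned)
56..57  format  (1B, 1-aligned)
57..60  -- tail padding (3B)
sizeof = 60, alignof = 4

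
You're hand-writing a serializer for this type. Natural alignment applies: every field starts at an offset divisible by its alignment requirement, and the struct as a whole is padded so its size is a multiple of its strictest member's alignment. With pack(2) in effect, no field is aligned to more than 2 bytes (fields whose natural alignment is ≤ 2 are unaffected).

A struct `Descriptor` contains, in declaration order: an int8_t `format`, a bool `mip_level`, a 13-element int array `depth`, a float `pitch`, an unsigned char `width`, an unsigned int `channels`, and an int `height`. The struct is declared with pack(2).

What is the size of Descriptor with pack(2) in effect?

0..1  format  (1B, 1-aligned)
1..2  mip_level  (1B, 1-aligned)
2..54  depth  (52B, 2-aligned)
54..58  pitch  (4B, 2-aligned)
58..59  width  (1B, 1-aligned)
59..60  -- padding (1B)
60..64  channels  (4B, 2-aligned)
64..68  height  (4B, 2-aligned)
sizeof = 68, alignof = 2

68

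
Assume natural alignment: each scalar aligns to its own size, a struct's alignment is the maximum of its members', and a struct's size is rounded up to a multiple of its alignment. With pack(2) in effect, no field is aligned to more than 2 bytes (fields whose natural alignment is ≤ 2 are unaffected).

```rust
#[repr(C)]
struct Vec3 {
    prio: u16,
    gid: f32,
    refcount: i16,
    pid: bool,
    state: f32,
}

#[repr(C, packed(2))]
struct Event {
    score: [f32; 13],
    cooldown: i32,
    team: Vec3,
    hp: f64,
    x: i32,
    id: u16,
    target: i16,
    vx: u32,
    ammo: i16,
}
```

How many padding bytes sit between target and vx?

0

Vec3: prio at 0 (size 2, align 2) → ends 2; pad 2 to align 4 for gid; gid at 4 (size 4, align 4) → ends 8; refcount at 8 (size 2, align 2) → ends 10; pid at 10 (size 1, align 1) → ends 11; pad 1 to align 4 for state; state at 12 (size 4, align 4) → ends 16; total 16 bytes, alignment 4
score at 0 (size 52, align 2) → ends 52
cooldown at 52 (size 4, align 2) → ends 56
team at 56 (size 16, align 2) → ends 72
hp at 72 (size 8, align 2) → ends 80
x at 80 (size 4, align 2) → ends 84
id at 84 (size 2, align 2) → ends 86
target at 86 (size 2, align 2) → ends 88
vx at 88 (size 4, align 2) → ends 92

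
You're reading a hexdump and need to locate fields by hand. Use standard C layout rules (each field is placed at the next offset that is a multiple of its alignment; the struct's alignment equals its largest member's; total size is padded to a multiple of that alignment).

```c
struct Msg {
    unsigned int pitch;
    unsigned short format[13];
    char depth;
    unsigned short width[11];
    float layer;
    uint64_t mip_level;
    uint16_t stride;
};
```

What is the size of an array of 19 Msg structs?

1520

@0: pitch [4B, align 4] → 4
@4: format [26B, align 2] → 30
@30: depth [1B, align 1] → 31
+1 pad (align 2)
@32: width [22B, align 2] → 54
+2 pad (align 4)
@56: layer [4B, align 4] → 60
+4 pad (align 8)
@64: mip_level [8B, align 8] → 72
@72: stride [2B, align 2] → 74
+6 tail pad (align 8)
size 80, align 8
array of 19: 19 × 80 = 1520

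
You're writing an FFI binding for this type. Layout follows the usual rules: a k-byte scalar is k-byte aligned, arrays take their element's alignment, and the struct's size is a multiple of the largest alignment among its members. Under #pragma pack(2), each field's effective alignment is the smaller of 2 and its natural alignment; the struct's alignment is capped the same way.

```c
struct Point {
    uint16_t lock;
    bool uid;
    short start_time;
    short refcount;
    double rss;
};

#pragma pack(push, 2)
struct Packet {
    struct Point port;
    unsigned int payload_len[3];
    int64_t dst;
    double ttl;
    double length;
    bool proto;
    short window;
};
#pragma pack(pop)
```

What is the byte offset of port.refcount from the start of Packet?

6

Point: @0: lock [2B, align 2] → 2; @2: uid [1B, align 1] → 3; +1 pad (align 2); @4: start_time [2B, align 2] → 6; @6: refcount [2B, align 2] → 8; @8: rss [8B, align 8] → 16; size 16, align 8
@0: port [16B, align 2] → 16
within Point: refcount at 6
0 + 6 = 6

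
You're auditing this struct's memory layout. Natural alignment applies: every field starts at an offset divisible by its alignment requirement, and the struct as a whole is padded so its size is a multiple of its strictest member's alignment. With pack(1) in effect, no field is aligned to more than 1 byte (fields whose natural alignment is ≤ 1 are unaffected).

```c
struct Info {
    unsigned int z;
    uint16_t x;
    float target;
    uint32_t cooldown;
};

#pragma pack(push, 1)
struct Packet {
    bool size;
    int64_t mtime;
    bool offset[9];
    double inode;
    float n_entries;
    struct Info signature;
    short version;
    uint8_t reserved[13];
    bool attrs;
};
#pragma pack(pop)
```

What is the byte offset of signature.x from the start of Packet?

Info: @0: z [4B, align 4] → 4; @4: x [2B, align 2] → 6; +2 pad (align 4); @8: target [4B, align 4] → 12; @12: cooldown [4B, align 4] → 16; size 16, align 4
@0: size [1B, align 1] → 1
@1: mtime [8B, align 1] → 9
@9: offset [9B, align 1] → 18
@18: inode [8B, align 1] → 26
@26: n_entries [4B, align 1] → 30
@30: signature [16B, align 1] → 46
within Info: x at 4
30 + 4 = 34

34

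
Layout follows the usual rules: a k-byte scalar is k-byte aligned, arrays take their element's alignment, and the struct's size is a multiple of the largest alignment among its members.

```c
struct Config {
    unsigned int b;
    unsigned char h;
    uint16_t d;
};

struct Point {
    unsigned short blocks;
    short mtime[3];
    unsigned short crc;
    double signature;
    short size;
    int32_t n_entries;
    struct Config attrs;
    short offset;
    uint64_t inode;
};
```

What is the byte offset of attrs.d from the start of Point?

Config: @0: b [4B, align 4] → 4; @4: h [1B, align 1] → 5; +1 pad (align 2); @6: d [2B, align 2] → 8; size 8, align 4
@0: blocks [2B, align 2] → 2
@2: mtime [6B, align 2] → 8
@8: crc [2B, align 2] → 10
+6 pad (align 8)
@16: signature [8B, align 8] → 24
@24: size [2B, align 2] → 26
+2 pad (align 4)
@28: n_entries [4B, align 4] → 32
@32: attrs [8B, align 4] → 40
within Config: d at 6
32 + 6 = 38

38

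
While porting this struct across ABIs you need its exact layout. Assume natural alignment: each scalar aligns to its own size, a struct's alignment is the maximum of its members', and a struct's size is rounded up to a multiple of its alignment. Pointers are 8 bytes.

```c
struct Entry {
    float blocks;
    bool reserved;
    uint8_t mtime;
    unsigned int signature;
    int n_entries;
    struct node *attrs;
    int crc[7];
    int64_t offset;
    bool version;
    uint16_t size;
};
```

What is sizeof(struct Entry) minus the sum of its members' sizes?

blocks at 0 (size 4, align 4) → ends 4
reserved at 4 (size 1, align 1) → ends 5
mtime at 5 (size 1, align 1) → ends 6
pad 2 to align 4 for signature
signature at 8 (size 4, align 4) → ends 12
n_entries at 12 (size 4, align 4) → ends 16
attrs at 16 (size 8, align 8) → ends 24
crc at 24 (size 28, align 4) → ends 52
pad 4 to align 8 for offset
offset at 56 (size 8, align 8) → ends 64
version at 64 (size 1, align 1) → ends 65
pad 1 to align 2 for size
size at 66 (size 2, align 2) → ends 68
tail pad 4 to reach multiple of 8
total 72 bytes, alignment 8
data bytes 61, size 72 → padding 11

11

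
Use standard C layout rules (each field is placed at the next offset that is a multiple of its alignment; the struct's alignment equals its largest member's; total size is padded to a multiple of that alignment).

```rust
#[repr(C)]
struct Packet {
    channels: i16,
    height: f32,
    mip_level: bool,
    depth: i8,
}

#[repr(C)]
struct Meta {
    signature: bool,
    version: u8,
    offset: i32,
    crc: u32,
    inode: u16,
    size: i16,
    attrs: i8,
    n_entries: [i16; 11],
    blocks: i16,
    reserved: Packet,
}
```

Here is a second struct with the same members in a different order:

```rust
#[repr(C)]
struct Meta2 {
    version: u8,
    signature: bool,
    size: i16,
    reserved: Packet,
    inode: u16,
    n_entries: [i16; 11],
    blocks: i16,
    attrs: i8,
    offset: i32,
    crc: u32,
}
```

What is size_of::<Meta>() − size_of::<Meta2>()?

Packet: 0..2  channels  (2B, 2-aligned); 2..4  -- padding (2B); 4..8  height  (4B, 4-aligned); 8..9  mip_level  (1B, 1-aligned); 9..10  depth  (1B, 1-aligned); 10..12  -- tail padding (2B); sizeof = 12, alignof = 4
0..1  signature  (1B, 1-aligned)
1..2  version  (1B, 1-aligned)
2..4  -- padding (2B)
4..8  offset  (4B, 4-aligned)
8..12  crc  (4B, 4-aligned)
12..14  inode  (2B, 2-aligned)
14..16  size  (2B, 2-aligned)
16..17  attrs  (1B, 1-aligned)
17..18  -- padding (1B)
18..40  n_entries  (22B, 2-aligned)
40..42  blocks  (2B, 2-aligned)
42..44  -- padding (2B)
44..56  reserved  (12B, 4-aligned)
sizeof = 56, alignof = 4
— Meta2 —
0..1  version  (1B, 1-aligned)
1..2  signature  (1B, 1-aligned)
2..4  size  (2B, 2-aligned)
4..16  reserved  (12B, 4-aligned)
16..18  inode  (2B, 2-aligned)
18..40  n_entries  (22B, 2-aligned)
40..42  blocks  (2B, 2-aligned)
42..43  attrs  (1B, 1-aligned)
43..44  -- padding (1B)
44..48  offset  (4B, 4-aligned)
48..52  crc  (4B, 4-aligned)
sizeof = 52, alignof = 4
56 − 52 = 4

4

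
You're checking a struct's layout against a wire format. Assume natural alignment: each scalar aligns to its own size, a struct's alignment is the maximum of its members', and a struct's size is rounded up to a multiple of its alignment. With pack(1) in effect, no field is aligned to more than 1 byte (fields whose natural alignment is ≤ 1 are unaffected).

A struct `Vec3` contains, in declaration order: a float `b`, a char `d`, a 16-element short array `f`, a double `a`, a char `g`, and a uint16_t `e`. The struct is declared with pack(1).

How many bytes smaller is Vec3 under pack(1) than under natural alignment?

natural layout:
  b at 0 (size 4, align 4) → ends 4
  d at 4 (size 1, align 1) → ends 5
  pad 1 to align 2 for f
  f at 6 (size 32, align 2) → ends 38
  pad 2 to align 8 for a
  a at 40 (size 8, align 8) → ends 48
  g at 48 (size 1, align 1) → ends 49
  pad 1 to align 2 for e
  e at 50 (size 2, align 2) → ends 52
  tail pad 4 to reach multiple of 8
  total 56 bytes, alignment 8
packed(1) layout:
  b at 0 (size 4, align 1) → ends 4
  d at 4 (size 1, align 1) → ends 5
  f at 5 (size 32, align 1) → ends 37
  a at 37 (size 8, align 1) → ends 45
  g at 45 (size 1, align 1) → ends 46
  e at 46 (size 2, align 1) → ends 48
  total 48 bytes, alignment 1
56 − 48 = 8

8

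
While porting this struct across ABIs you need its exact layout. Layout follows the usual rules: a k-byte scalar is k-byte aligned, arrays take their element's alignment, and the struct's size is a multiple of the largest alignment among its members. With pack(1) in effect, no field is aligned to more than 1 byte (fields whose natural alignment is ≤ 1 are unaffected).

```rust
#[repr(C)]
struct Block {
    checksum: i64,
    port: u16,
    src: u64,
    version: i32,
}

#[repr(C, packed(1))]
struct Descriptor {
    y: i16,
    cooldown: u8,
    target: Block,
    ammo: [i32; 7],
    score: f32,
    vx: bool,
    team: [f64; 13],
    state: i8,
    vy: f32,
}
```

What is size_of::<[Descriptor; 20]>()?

Block: checksum at 0 (size 8, align 8) → ends 8; port at 8 (size 2, align 2) → ends 10; pad 6 to align 8 for src; src at 16 (size 8, align 8) → ends 24; version at 24 (size 4, align 4) → ends 28; tail pad 4 to reach multiple of 8; total 32 bytes, alignment 8
y at 0 (size 2, align 1) → ends 2
cooldown at 2 (size 1, align 1) → ends 3
target at 3 (size 32, align 1) → ends 35
ammo at 35 (size 28, align 1) → ends 63
score at 63 (size 4, align 1) → ends 67
vx at 67 (size 1, align 1) → ends 68
team at 68 (size 104, align 1) → ends 172
state at 172 (size 1, align 1) → ends 173
vy at 173 (size 4, align 1) → ends 177
total 177 bytes, alignment 1
array of 20: 20 × 177 = 3540

3540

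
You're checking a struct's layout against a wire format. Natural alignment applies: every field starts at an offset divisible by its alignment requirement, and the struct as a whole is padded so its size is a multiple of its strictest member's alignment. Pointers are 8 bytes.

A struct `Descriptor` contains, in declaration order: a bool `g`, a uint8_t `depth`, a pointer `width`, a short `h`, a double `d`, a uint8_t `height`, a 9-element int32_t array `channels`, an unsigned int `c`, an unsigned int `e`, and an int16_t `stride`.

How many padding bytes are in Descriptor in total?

g at 0 (size 1, align 1) → ends 1
depth at 1 (size 1, align 1) → ends 2
pad 6 to align 8 for width
width at 8 (size 8, align 8) → ends 16
h at 16 (size 2, align 2) → ends 18
pad 6 to align 8 for d
d at 24 (size 8, align 8) → ends 32
height at 32 (size 1, align 1) → ends 33
pad 3 to align 4 for channels
channels at 36 (size 36, align 4) → ends 72
c at 72 (size 4, align 4) → ends 76
e at 76 (size 4, align 4) → ends 80
stride at 80 (size 2, align 2) → ends 82
tail pad 6 to reach multiple of 8
total 88 bytes, alignment 8
data bytes 67, size 88 → padding 21

21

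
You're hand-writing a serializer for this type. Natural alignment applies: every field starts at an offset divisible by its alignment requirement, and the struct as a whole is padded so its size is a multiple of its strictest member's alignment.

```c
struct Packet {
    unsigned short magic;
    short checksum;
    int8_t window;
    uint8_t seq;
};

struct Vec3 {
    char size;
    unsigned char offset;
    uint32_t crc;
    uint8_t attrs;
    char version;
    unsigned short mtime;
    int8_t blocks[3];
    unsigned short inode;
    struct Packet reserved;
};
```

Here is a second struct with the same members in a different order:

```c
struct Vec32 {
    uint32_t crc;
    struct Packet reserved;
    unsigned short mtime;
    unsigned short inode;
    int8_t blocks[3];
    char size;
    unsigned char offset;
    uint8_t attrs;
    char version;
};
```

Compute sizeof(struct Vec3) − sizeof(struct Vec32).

0

Packet: 0..2  magic  (2B, 2-aligned); 2..4  checksum  (2B, 2-aligned); 4..5  window  (1B, 1-aligned); 5..6  seq  (1B, 1-aligned); sizeof = 6, alignof = 2
0..1  size  (1B, 1-aligned)
1..2  offset  (1B, 1-aligned)
2..4  -- padding (2B)
4..8  crc  (4B, 4-aligned)
8..9  attrs  (1B, 1-aligned)
9..10  version  (1B, 1-aligned)
10..12  mtime  (2B, 2-aligned)
12..15  blocks  (3B, 1-aligned)
15..16  -- padding (1B)
16..18  inode  (2B, 2-aligned)
18..24  reserved  (6B, 2-aligned)
sizeof = 24, alignof = 4
— Vec32 —
0..4  crc  (4B, 4-aligned)
4..10  reserved  (6B, 2-aligned)
10..12  mtime  (2B, 2-aligned)
12..14  inode  (2B, 2-aligned)
14..17  blocks  (3B, 1-aligned)
17..18  size  (1B, 1-aligned)
18..19  offset  (1B, 1-aligned)
19..20  attrs  (1B, 1-aligned)
20..21  version  (1B, 1-aligned)
21..24  -- tail padding (3B)
sizeof = 24, alignof = 4
24 − 24 = 0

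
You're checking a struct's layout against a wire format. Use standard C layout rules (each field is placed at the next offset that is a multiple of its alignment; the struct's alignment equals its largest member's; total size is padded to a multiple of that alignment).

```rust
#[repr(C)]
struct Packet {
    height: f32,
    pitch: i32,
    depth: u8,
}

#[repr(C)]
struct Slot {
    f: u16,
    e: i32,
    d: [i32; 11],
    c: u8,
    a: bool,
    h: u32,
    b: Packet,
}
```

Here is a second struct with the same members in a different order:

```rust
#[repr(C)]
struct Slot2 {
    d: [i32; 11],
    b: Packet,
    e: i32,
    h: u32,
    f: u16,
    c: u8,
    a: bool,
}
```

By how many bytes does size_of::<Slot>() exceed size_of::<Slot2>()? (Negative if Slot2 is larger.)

Packet: height at 0 (size 4, align 4) → ends 4; pitch at 4 (size 4, align 4) → ends 8; depth at 8 (size 1, align 1) → ends 9; tail pad 3 to reach multiple of 4; total 12 bytes, alignment 4
f at 0 (size 2, align 2) → ends 2
pad 2 to align 4 for e
e at 4 (size 4, align 4) → ends 8
d at 8 (size 44, align 4) → ends 52
c at 52 (size 1, align 1) → ends 53
a at 53 (size 1, align 1) → ends 54
pad 2 to align 4 for h
h at 56 (size 4, align 4) → ends 60
b at 60 (size 12, align 4) → ends 72
total 72 bytes, alignment 4
— Slot2 —
d at 0 (size 44, align 4) → ends 44
b at 44 (size 12, align 4) → ends 56
e at 56 (size 4, align 4) → ends 60
h at 60 (size 4, align 4) → ends 64
f at 64 (size 2, align 2) → ends 66
c at 66 (size 1, align 1) → ends 67
a at 67 (size 1, align 1) → ends 68
total 68 bytes, alignment 4
72 − 68 = 4

4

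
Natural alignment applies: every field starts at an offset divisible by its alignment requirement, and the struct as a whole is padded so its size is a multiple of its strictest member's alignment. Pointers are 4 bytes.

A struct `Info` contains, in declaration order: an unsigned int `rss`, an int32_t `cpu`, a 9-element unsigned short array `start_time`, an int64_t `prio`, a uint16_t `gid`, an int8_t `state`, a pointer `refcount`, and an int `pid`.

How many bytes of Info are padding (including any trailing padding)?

@0: rss [4B, align 4] → 4
@4: cpu [4B, align 4] → 8
@8: start_time [18B, align 2] → 26
+6 pad (align 8)
@32: prio [8B, align 8] → 40
@40: gid [2B, align 2] → 42
@42: state [1B, align 1] → 43
+1 pad (align 4)
@44: refcount [4B, align 4] → 48
@48: pid [4B, align 4] → 52
+4 tail pad (align 8)
size 56, align 8
data bytes 45, size 56 → padding 11

11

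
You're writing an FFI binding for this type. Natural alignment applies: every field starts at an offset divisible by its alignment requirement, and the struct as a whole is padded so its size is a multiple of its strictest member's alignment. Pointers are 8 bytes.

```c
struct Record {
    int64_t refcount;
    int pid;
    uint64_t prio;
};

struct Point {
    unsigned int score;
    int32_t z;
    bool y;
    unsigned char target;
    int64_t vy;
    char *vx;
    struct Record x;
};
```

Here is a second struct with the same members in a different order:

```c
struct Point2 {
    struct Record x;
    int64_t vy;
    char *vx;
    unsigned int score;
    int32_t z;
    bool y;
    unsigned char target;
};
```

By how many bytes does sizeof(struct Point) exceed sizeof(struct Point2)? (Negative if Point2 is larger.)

Record: refcount at 0 (size 8, align 8) → ends 8; pid at 8 (size 4, align 4) → ends 12; pad 4 to align 8 for prio; prio at 16 (size 8, align 8) → ends 24; total 24 bytes, alignment 8
score at 0 (size 4, align 4) → ends 4
z at 4 (size 4, align 4) → ends 8
y at 8 (size 1, align 1) → ends 9
target at 9 (size 1, align 1) → ends 10
pad 6 to align 8 for vy
vy at 16 (size 8, align 8) → ends 24
vx at 24 (size 8, align 8) → ends 32
x at 32 (size 24, align 8) → ends 56
total 56 bytes, alignment 8
— Point2 —
x at 0 (size 24, align 8) → ends 24
vy at 24 (size 8, align 8) → ends 32
vx at 32 (size 8, align 8) → ends 40
score at 40 (size 4, align 4) → ends 44
z at 44 (size 4, align 4) → ends 48
y at 48 (size 1, align 1) → ends 49
target at 49 (size 1, align 1) → ends 50
tail pad 6 to reach multiple of 8
total 56 bytes, alignment 8
56 − 56 = 0

0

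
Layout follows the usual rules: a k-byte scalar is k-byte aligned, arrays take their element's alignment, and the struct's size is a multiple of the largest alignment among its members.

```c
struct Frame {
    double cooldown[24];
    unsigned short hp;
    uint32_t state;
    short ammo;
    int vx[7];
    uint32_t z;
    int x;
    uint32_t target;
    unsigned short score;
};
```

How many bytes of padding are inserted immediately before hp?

cooldown at 0 (size 192, align 8) → ends 192
hp at 192 (size 2, align 2) → ends 194

0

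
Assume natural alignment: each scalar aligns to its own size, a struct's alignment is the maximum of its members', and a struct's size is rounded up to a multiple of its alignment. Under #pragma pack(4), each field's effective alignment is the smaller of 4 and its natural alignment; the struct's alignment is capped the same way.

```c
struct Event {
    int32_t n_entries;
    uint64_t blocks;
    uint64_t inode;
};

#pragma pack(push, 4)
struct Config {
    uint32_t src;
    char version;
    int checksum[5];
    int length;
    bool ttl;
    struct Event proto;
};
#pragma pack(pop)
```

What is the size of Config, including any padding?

Event: n_entries at 0 (size 4, align 4) → ends 4; pad 4 to align 8 for blocks; blocks at 8 (size 8, align 8) → ends 16; inode at 16 (size 8, align 8) → ends 24; total 24 bytes, alignment 8
src at 0 (size 4, align 4) → ends 4
version at 4 (size 1, align 1) → ends 5
pad 3 to align 4 for checksum
checksum at 8 (size 20, align 4) → ends 28
length at 28 (size 4, align 4) → ends 32
ttl at 32 (size 1, align 1) → ends 33
pad 3 to align 4 for proto
proto at 36 (size 24, align 4) → ends 60
total 60 bytes, alignment 4

60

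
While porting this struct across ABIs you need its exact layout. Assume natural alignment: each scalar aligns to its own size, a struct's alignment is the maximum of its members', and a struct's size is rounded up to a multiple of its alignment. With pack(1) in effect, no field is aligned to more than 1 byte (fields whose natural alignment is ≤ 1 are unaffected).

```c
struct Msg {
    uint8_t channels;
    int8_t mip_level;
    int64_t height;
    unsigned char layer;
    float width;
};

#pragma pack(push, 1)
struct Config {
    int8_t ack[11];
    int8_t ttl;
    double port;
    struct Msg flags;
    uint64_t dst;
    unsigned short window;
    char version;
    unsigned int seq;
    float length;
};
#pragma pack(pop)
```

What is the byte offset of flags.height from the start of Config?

Msg: @0: channels [1B, align 1] → 1; @1: mip_level [1B, align 1] → 2; +6 pad (align 8); @8: height [8B, align 8] → 16; @16: layer [1B, align 1] → 17; +3 pad (align 4); @20: width [4B, align 4] → 24; size 24, align 8
@0: ack [11B, align 1] → 11
@11: ttl [1B, align 1] → 12
@12: port [8B, align 1] → 20
@20: flags [24B, align 1] → 44
within Msg: height at 8
20 + 8 = 28

28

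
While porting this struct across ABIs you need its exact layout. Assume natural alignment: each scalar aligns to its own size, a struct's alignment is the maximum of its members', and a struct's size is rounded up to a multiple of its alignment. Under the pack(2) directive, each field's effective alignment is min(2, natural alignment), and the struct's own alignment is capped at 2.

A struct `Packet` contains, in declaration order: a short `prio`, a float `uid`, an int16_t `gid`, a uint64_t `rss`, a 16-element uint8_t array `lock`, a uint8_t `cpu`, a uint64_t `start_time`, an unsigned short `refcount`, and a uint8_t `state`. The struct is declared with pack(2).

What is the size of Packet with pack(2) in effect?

46

prio at 0 (size 2, align 2) → ends 2
uid at 2 (size 4, align 2) → ends 6
gid at 6 (size 2, align 2) → ends 8
rss at 8 (size 8, align 2) → ends 16
lock at 16 (size 16, align 1) → ends 32
cpu at 32 (size 1, align 1) → ends 33
pad 1 to align 2 for start_time
start_time at 34 (size 8, align 2) → ends 42
refcount at 42 (size 2, align 2) → ends 44
state at 44 (size 1, align 1) → ends 45
tail pad 1 to reach multiple of 2
total 46 bytes, alignment 2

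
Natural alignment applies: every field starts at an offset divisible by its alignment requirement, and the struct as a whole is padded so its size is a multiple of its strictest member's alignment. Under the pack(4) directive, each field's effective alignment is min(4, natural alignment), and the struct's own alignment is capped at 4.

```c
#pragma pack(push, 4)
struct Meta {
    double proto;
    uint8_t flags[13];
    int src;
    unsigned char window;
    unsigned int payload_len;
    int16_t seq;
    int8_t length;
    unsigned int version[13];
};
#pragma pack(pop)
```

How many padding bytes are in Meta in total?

7

0..8  proto  (8B, 4-aligned)
8..21  flags  (13B, 1-aligned)
21..24  -- padding (3B)
24..28  src  (4B, 4-aligned)
28..29  window  (1B, 1-aligned)
29..32  -- padding (3B)
32..36  payload_len  (4B, 4-aligned)
36..38  seq  (2B, 2-aligned)
38..39  length  (1B, 1-aligned)
39..40  -- padding (1B)
40..92  version  (52B, 4-aligned)
sizeof = 92, alignof = 4
data bytes 85, size 92 → padding 7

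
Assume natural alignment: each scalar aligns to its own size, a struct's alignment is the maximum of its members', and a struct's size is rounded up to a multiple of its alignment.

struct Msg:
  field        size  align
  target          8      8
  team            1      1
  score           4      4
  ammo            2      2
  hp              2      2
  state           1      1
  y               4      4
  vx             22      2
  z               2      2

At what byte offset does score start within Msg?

@0: target [8B, align 8] → 8
@8: team [1B, align 1] → 9
+3 pad (align 4)
@12: score [4B, align 4] → 16

12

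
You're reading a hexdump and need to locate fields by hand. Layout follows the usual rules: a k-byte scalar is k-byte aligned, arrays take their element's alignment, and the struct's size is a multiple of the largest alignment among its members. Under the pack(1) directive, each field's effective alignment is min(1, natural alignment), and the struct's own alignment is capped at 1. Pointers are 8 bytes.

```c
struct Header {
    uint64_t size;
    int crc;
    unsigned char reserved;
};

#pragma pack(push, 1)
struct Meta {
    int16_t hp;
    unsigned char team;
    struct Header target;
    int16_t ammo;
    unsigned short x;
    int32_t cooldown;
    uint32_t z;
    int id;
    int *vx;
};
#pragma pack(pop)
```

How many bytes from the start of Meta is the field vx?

Header: size at 0 (size 8, align 8) → ends 8; crc at 8 (size 4, align 4) → ends 12; reserved at 12 (size 1, align 1) → ends 13; tail pad 3 to reach multiple of 8; total 16 bytes, alignment 8
hp at 0 (size 2, align 1) → ends 2
team at 2 (size 1, align 1) → ends 3
target at 3 (size 16, align 1) → ends 19
ammo at 19 (size 2, align 1) → ends 21
x at 21 (size 2, align 1) → ends 23
cooldown at 23 (size 4, align 1) → ends 27
z at 27 (size 4, align 1) → ends 31
id at 31 (size 4, align 1) → ends 35
vx at 35 (size 8, align 1) → ends 43

35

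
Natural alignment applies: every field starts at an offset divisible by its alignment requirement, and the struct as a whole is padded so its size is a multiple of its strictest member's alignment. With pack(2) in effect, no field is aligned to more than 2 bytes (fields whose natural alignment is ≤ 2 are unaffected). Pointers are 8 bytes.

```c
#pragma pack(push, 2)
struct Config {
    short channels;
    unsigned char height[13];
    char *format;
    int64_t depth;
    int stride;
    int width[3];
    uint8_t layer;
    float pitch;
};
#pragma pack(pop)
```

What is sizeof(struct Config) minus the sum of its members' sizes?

2

0..2  channels  (2B, 2-aligned)
2..15  height  (13B, 1-aligned)
15..16  -- padding (1B)
16..24  format  (8B, 2-aligned)
24..32  depth  (8B, 2-aligned)
32..36  stride  (4B, 2-aligned)
36..48  width  (12B, 2-aligned)
48..49  layer  (1B, 1-aligned)
49..50  -- padding (1B)
50..54  pitch  (4B, 2-aligned)
sizeof = 54, alignof = 2
data bytes 52, size 54 → padding 2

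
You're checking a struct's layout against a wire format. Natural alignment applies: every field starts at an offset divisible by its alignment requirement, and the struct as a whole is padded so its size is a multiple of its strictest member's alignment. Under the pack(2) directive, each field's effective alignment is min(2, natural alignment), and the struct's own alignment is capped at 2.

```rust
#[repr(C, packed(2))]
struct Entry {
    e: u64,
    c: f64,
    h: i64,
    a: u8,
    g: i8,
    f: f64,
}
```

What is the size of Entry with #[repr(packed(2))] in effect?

34

e at 0 (size 8, align 2) → ends 8
c at 8 (size 8, align 2) → ends 16
h at 16 (size 8, align 2) → ends 24
a at 24 (size 1, align 1) → ends 25
g at 25 (size 1, align 1) → ends 26
f at 26 (size 8, align 2) → ends 34
total 34 bytes, alignment 2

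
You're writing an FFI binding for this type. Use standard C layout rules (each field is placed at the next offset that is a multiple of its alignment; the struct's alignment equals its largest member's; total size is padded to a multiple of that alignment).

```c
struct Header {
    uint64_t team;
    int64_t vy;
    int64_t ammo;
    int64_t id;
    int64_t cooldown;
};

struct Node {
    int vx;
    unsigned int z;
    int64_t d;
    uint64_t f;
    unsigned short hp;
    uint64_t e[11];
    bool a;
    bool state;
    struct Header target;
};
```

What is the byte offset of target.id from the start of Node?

Header: team at 0 (size 8, align 8) → ends 8; vy at 8 (size 8, align 8) → ends 16; ammo at 16 (size 8, align 8) → ends 24; id at 24 (size 8, align 8) → ends 32; cooldown at 32 (size 8, align 8) → ends 40; total 40 bytes, alignment 8
vx at 0 (size 4, align 4) → ends 4
z at 4 (size 4, align 4) → ends 8
d at 8 (size 8, align 8) → ends 16
f at 16 (size 8, align 8) → ends 24
hp at 24 (size 2, align 2) → ends 26
pad 6 to align 8 for e
e at 32 (size 88, align 8) → ends 120
a at 120 (size 1, align 1) → ends 121
state at 121 (size 1, align 1) → ends 122
pad 6 to align 8 for target
target at 128 (size 40, align 8) → ends 168
within Header: id at 24
128 + 24 = 152

152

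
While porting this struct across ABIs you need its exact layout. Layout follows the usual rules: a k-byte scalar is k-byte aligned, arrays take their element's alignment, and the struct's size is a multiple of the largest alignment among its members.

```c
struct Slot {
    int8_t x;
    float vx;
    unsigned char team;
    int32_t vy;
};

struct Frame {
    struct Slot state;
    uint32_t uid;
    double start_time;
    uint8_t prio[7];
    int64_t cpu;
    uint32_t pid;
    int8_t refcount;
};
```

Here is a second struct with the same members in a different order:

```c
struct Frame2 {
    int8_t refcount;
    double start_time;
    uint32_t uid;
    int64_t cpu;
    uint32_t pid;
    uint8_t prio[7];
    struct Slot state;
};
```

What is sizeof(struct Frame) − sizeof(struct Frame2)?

-8

Slot: 0..1  x  (1B, 1-aligned); 1..4  -- padding (3B); 4..8  vx  (4B, 4-aligned); 8..9  team  (1B, 1-aligned); 9..12  -- padding (3B); 12..16  vy  (4B, 4-aligned); sizeof = 16, alignof = 4
0..16  state  (16B, 4-aligned)
16..20  uid  (4B, 4-aligned)
20..24  -- padding (4B)
24..32  start_time  (8B, 8-aligned)
32..39  prio  (7B, 1-aligned)
39..40  -- padding (1B)
40..48  cpu  (8B, 8-aligned)
48..52  pid  (4B, 4-aligned)
52..53  refcount  (1B, 1-aligned)
53..56  -- tail padding (3B)
sizeof = 56, alignof = 8
— Frame2 —
0..1  refcount  (1B, 1-aligned)
1..8  -- padding (7B)
8..16  start_time  (8B, 8-aligned)
16..20  uid  (4B, 4-aligned)
20..24  -- padding (4B)
24..32  cpu  (8B, 8-aligned)
32..36  pid  (4B, 4-aligned)
36..43  prio  (7B, 1-aligned)
43..44  -- padding (1B)
44..60  state  (16B, 4-aligned)
60..64  -- tail padding (4B)
sizeof = 64, alignof = 8
56 − 64 = -8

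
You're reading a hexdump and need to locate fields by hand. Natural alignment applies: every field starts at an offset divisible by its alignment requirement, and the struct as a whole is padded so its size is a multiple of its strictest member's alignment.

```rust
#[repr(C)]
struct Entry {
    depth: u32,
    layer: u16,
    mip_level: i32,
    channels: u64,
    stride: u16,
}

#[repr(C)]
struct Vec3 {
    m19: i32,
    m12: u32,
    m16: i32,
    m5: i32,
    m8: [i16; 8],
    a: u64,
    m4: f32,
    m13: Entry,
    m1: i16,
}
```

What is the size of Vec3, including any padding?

Entry: depth at 0 (size 4, align 4) → ends 4; layer at 4 (size 2, align 2) → ends 6; pad 2 to align 4 for mip_level; mip_level at 8 (size 4, align 4) → ends 12; pad 4 to align 8 for channels; channels at 16 (size 8, align 8) → ends 24; stride at 24 (size 2, align 2) → ends 26; tail pad 6 to reach multiple of 8; total 32 bytes, alignment 8
m19 at 0 (size 4, align 4) → ends 4
m12 at 4 (size 4, align 4) → ends 8
m16 at 8 (size 4, align 4) → ends 12
m5 at 12 (size 4, align 4) → ends 16
m8 at 16 (size 16, align 2) → ends 32
a at 32 (size 8, align 8) → ends 40
m4 at 40 (size 4, align 4) → ends 44
pad 4 to align 8 for m13
m13 at 48 (size 32, align 8) → ends 80
m1 at 80 (size 2, align 2) → ends 82
tail pad 6 to reach multiple of 8
total 88 bytes, alignment 8

88 bytes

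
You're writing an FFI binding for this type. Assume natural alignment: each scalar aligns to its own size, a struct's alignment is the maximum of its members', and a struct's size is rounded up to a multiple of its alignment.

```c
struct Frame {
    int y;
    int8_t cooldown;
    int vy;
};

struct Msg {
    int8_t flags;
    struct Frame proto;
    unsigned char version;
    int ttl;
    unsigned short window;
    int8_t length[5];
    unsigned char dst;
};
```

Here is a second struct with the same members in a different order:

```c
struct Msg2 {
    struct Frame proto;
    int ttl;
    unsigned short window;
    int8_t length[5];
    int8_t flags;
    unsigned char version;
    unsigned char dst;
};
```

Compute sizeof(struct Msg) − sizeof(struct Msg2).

Frame: 0..4  y  (4B, 4-aligned); 4..5  cooldown  (1B, 1-aligned); 5..8  -- padding (3B); 8..12  vy  (4B, 4-aligned); sizeof = 12, alignof = 4
0..1  flags  (1B, 1-aligned)
1..4  -- padding (3B)
4..16  proto  (12B, 4-aligned)
16..17  version  (1B, 1-aligned)
17..20  -- padding (3B)
20..24  ttl  (4B, 4-aligned)
24..26  window  (2B, 2-aligned)
26..31  length  (5B, 1-aligned)
31..32  dst  (1B, 1-aligned)
sizeof = 32, alignof = 4
— Msg2 —
0..12  proto  (12B, 4-aligned)
12..16  ttl  (4B, 4-aligned)
16..18  window  (2B, 2-aligned)
18..23  length  (5B, 1-aligned)
23..24  flags  (1B, 1-aligned)
24..25  version  (1B, 1-aligned)
25..26  dst  (1B, 1-aligned)
26..28  -- tail padding (2B)
sizeof = 28, alignof = 4
32 − 28 = 4

4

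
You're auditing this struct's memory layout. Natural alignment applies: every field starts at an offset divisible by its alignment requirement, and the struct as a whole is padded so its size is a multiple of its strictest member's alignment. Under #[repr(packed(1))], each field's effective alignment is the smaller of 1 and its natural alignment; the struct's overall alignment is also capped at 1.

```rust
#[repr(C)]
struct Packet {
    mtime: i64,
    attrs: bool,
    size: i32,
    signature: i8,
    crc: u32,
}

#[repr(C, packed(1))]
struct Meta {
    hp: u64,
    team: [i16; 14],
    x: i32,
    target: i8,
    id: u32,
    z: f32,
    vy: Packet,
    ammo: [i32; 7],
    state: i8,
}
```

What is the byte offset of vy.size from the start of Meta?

Packet: mtime at 0 (size 8, align 8) → ends 8; attrs at 8 (size 1, align 1) → ends 9; pad 3 to align 4 for size; size at 12 (size 4, align 4) → ends 16; signature at 16 (size 1, align 1) → ends 17; pad 3 to align 4 for crc; crc at 20 (size 4, align 4) → ends 24; total 24 bytes, alignment 8
hp at 0 (size 8, align 1) → ends 8
team at 8 (size 28, align 1) → ends 36
x at 36 (size 4, align 1) → ends 40
target at 40 (size 1, align 1) → ends 41
id at 41 (size 4, align 1) → ends 45
z at 45 (size 4, align 1) → ends 49
vy at 49 (size 24, align 1) → ends 73
within Packet: size at 12
49 + 12 = 61

61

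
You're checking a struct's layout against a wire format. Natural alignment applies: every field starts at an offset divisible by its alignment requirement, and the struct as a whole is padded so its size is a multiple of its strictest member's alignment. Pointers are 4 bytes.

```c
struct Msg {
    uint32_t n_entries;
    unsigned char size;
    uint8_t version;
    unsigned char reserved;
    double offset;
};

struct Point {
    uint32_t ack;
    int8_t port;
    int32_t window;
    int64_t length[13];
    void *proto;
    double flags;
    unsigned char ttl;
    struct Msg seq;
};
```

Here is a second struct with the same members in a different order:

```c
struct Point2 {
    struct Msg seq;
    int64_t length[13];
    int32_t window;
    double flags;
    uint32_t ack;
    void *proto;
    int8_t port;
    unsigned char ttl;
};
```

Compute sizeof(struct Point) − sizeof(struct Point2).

Msg: n_entries at 0 (size 4, align 4) → ends 4; size at 4 (size 1, align 1) → ends 5; version at 5 (size 1, align 1) → ends 6; reserved at 6 (size 1, align 1) → ends 7; pad 1 to align 8 for offset; offset at 8 (size 8, align 8) → ends 16; total 16 bytes, alignment 8
ack at 0 (size 4, align 4) → ends 4
port at 4 (size 1, align 1) → ends 5
pad 3 to align 4 for window
window at 8 (size 4, align 4) → ends 12
pad 4 to align 8 for length
length at 16 (size 104, align 8) → ends 120
proto at 120 (size 4, align 4) → ends 124
pad 4 to align 8 for flags
flags at 128 (size 8, align 8) → ends 136
ttl at 136 (size 1, align 1) → ends 137
pad 7 to align 8 for seq
seq at 144 (size 16, align 8) → ends 160
total 160 bytes, alignment 8
— Point2 —
seq at 0 (size 16, align 8) → ends 16
length at 16 (size 104, align 8) → ends 120
window at 120 (size 4, align 4) → ends 124
pad 4 to align 8 for flags
flags at 128 (size 8, align 8) → ends 136
ack at 136 (size 4, align 4) → ends 140
proto at 140 (size 4, align 4) → ends 144
port at 144 (size 1, align 1) → ends 145
ttl at 145 (size 1, align 1) → ends 146
tail pad 6 to reach multiple of 8
total 152 bytes, alignment 8
160 − 152 = 8

8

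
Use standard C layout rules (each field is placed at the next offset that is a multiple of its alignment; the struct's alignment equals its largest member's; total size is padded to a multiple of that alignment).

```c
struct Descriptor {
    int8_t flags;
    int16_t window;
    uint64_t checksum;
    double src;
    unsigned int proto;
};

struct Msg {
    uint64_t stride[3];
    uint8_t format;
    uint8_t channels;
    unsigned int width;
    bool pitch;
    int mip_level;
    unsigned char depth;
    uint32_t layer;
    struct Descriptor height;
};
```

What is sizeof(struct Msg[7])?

Descriptor: flags at 0 (size 1, align 1) → ends 1; pad 1 to align 2 for window; window at 2 (size 2, align 2) → ends 4; pad 4 to align 8 for checksum; checksum at 8 (size 8, align 8) → ends 16; src at 16 (size 8, align 8) → ends 24; proto at 24 (size 4, align 4) → ends 28; tail pad 4 to reach multiple of 8; total 32 bytes, alignment 8
stride at 0 (size 24, align 8) → ends 24
format at 24 (size 1, align 1) → ends 25
channels at 25 (size 1, align 1) → ends 26
pad 2 to align 4 for width
width at 28 (size 4, align 4) → ends 32
pitch at 32 (size 1, align 1) → ends 33
pad 3 to align 4 for mip_level
mip_level at 36 (size 4, align 4) → ends 40
depth at 40 (size 1, align 1) → ends 41
pad 3 to align 4 for layer
layer at 44 (size 4, align 4) → ends 48
height at 48 (size 32, align 8) → ends 80
total 80 bytes, alignment 8
array of 7: 7 × 80 = 560

560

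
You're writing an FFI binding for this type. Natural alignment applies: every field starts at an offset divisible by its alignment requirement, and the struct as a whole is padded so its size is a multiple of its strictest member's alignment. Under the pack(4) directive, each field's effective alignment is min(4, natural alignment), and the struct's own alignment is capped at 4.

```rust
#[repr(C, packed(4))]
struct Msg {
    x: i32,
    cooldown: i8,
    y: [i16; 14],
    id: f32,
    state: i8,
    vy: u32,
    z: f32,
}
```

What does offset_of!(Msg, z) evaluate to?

48

@0: x [4B, align 4] → 4
@4: cooldown [1B, align 1] → 5
+1 pad (align 2)
@6: y [28B, align 2] → 34
+2 pad (align 4)
@36: id [4B, align 4] → 40
@40: state [1B, align 1] → 41
+3 pad (align 4)
@44: vy [4B, align 4] → 48
@48: z [4B, align 4] → 52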